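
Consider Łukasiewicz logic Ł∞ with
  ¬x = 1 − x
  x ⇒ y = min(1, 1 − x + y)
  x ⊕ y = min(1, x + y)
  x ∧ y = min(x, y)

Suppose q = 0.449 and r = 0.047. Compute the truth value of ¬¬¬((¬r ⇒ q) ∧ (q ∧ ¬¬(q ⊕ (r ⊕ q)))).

0.551

¬r = 1 − 0.047 = 0.953
¬r ⇒ q = min(1, 1 − 0.953 + 0.449) = min(1, 0.496) = 0.496
r ⊕ q = min(1, 0.047 + 0.449) = min(1, 0.496) = 0.496
q ⊕ (r ⊕ q) = min(1, 0.449 + 0.496) = min(1, 0.945) = 0.945
¬(q ⊕ (r ⊕ q)) = 1 − 0.945 = 0.055
¬¬(q ⊕ (r ⊕ q)) = 1 − 0.055 = 0.945
q ∧ ¬¬(q ⊕ (r ⊕ q)) = min(0.449, 0.945) = 0.449
(¬r ⇒ q) ∧ (q ∧ ¬¬(q ⊕ (r ⊕ q))) = min(0.496, 0.449) = 0.449
¬((¬r ⇒ q) ∧ (q ∧ ¬¬(q ⊕ (r ⊕ q)))) = 1 − 0.449 = 0.551
¬¬((¬r ⇒ q) ∧ (q ∧ ¬¬(q ⊕ (r ⊕ q)))) = 1 − 0.551 = 0.449
¬¬¬((¬r ⇒ q) ∧ (q ∧ ¬¬(q ⊕ (r ⊕ q)))) = 1 − 0.449 = 0.551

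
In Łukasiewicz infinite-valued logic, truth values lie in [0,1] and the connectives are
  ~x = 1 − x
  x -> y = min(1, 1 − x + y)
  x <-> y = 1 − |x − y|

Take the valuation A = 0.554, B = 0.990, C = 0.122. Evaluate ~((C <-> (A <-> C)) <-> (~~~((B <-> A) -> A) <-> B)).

0.534

A <-> C = 1 − |0.554 − 0.122| = 1 − 0.432 = 0.568
C <-> (A <-> C) = 1 − |0.122 − 0.568| = 1 − 0.446 = 0.554
B <-> A = 1 − |0.990 − 0.554| = 1 − 0.436 = 0.564
(B <-> A) -> A = min(1, 1 − 0.564 + 0.554) = min(1, 0.990) = 0.990
~((B <-> A) -> A) = 1 − 0.990 = 0.010
~~((B <-> A) -> A) = 1 − 0.010 = 0.990
~~~((B <-> A) -> A) = 1 − 0.990 = 0.010
~~~((B <-> A) -> A) <-> B = 1 − |0.010 − 0.990| = 1 − 0.980 = 0.020
(C <-> (A <-> C)) <-> (~~~((B <-> A) -> A) <-> B) = 1 − |0.554 − 0.020| = 1 − 0.534 = 0.466
~((C <-> (A <-> C)) <-> (~~~((B <-> A) -> A) <-> B)) = 1 − 0.466 = 0.534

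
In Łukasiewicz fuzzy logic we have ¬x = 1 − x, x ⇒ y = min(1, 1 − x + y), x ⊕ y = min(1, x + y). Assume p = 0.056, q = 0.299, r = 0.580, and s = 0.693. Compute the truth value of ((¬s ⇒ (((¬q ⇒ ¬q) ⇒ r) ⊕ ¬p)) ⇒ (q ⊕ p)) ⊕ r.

¬s = 1 − 0.693 = 0.307
¬q = 1 − 0.299 = 0.701
¬q ⇒ ¬q = min(1, 1 − 0.701 + 0.701) = min(1, 1.000) = 1.000
(¬q ⇒ ¬q) ⇒ r = min(1, 1 − 1.000 + 0.580) = min(1, 0.580) = 0.580
¬p = 1 − 0.056 = 0.944
((¬q ⇒ ¬q) ⇒ r) ⊕ ¬p = min(1, 0.580 + 0.944) = min(1, 1.524) = 1.000
¬s ⇒ (((¬q ⇒ ¬q) ⇒ r) ⊕ ¬p) = min(1, 1 − 0.307 + 1.000) = min(1, 1.693) = 1.000
q ⊕ p = min(1, 0.299 + 0.056) = min(1, 0.355) = 0.355
(¬s ⇒ (((¬q ⇒ ¬q) ⇒ r) ⊕ ¬p)) ⇒ (q ⊕ p) = min(1, 1 − 1.000 + 0.355) = min(1, 0.355) = 0.355
((¬s ⇒ (((¬q ⇒ ¬q) ⇒ r) ⊕ ¬p)) ⇒ (q ⊕ p)) ⊕ r = min(1, 0.355 + 0.580) = min(1, 0.935) = 0.935

0.935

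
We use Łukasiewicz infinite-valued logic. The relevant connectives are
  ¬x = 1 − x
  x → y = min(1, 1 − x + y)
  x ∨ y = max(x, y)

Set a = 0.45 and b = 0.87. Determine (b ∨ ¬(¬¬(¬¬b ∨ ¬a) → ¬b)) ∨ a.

0.87

¬b = 1 − 0.87 = 0.13
¬¬b = 1 − 0.13 = 0.87
¬a = 1 − 0.45 = 0.55
¬¬b ∨ ¬a = max(0.87, 0.55) = 0.87
¬(¬¬b ∨ ¬a) = 1 − 0.87 = 0.13
¬¬(¬¬b ∨ ¬a) = 1 − 0.13 = 0.87
¬¬(¬¬b ∨ ¬a) → ¬b = min(1, 1 − 0.87 + 0.13) = min(1, 0.26) = 0.26
¬(¬¬(¬¬b ∨ ¬a) → ¬b) = 1 − 0.26 = 0.74
b ∨ ¬(¬¬(¬¬b ∨ ¬a) → ¬b) = max(0.87, 0.74) = 0.87
(b ∨ ¬(¬¬(¬¬b ∨ ¬a) → ¬b)) ∨ a = max(0.87, 0.45) = 0.87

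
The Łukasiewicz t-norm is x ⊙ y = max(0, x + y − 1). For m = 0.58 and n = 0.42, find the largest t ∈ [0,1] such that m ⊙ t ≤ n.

0.84

The residuum of the Łukasiewicz t-norm gives the supremum: min(1, 1 − 0.58 + 0.42).
1 − 0.58 + 0.42 = 0.84, so t = min(1, 0.84) = 0.84.
Check: 0.58 ⊙ 0.84 = max(0, 0.42) = 0.42 ≤ 0.42.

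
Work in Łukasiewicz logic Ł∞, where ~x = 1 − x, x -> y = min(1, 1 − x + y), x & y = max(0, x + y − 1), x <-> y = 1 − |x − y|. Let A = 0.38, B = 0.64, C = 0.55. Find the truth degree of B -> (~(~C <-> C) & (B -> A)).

~C = 1 − 0.55 = 0.45
~C <-> C = 1 − |0.45 − 0.55| = 1 − 0.10 = 0.90
~(~C <-> C) = 1 − 0.90 = 0.10
B -> A = min(1, 1 − 0.64 + 0.38) = min(1, 0.74) = 0.74
~(~C <-> C) & (B -> A) = max(0, 0.10 + 0.74 − 1) = max(0, -0.16) = 0.00
B -> (~(~C <-> C) & (B -> A)) = min(1, 1 − 0.64 + 0.00) = min(1, 0.36) = 0.36

0.36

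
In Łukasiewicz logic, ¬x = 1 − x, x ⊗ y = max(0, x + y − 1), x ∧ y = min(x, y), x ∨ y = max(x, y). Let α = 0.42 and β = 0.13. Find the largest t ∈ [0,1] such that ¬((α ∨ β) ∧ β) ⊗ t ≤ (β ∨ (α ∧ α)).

0.55

α ∨ β = max(0.42, 0.13) = 0.42
(α ∨ β) ∧ β = min(0.42, 0.13) = 0.13
¬((α ∨ β) ∧ β) = 1 − 0.13 = 0.87
So the left factor is ¬((α ∨ β) ∧ β) = 0.87.
α ∧ α = min(0.42, 0.42) = 0.42
β ∨ (α ∧ α) = max(0.13, 0.42) = 0.42
So the right-hand bound is β ∨ (α ∧ α) = 0.42.
The residuum of the Łukasiewicz t-norm gives the supremum: min(1, 1 − 0.87 + 0.42).
1 − 0.87 + 0.42 = 0.55, so t = min(1, 0.55) = 0.55.
Check: 0.87 ⊗ 0.55 = max(0, 0.42) = 0.42 ≤ 0.42.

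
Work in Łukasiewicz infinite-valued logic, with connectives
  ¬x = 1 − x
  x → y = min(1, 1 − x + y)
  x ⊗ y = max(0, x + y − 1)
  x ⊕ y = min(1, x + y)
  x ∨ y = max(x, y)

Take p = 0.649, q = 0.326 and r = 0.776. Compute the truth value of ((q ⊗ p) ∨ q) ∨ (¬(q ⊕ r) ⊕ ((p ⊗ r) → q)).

q ⊗ p = max(0, 0.326 + 0.649 − 1) = max(0, -0.025) = 0.000
(q ⊗ p) ∨ q = max(0.000, 0.326) = 0.326
q ⊕ r = min(1, 0.326 + 0.776) = min(1, 1.102) = 1.000
¬(q ⊕ r) = 1 − 1.000 = 0.000
p ⊗ r = max(0, 0.649 + 0.776 − 1) = max(0, 0.425) = 0.425
(p ⊗ r) → q = min(1, 1 − 0.425 + 0.326) = min(1, 0.901) = 0.901
¬(q ⊕ r) ⊕ ((p ⊗ r) → q) = min(1, 0.000 + 0.901) = min(1, 0.901) = 0.901
((q ⊗ p) ∨ q) ∨ (¬(q ⊕ r) ⊕ ((p ⊗ r) → q)) = max(0.326, 0.901) = 0.901

0.901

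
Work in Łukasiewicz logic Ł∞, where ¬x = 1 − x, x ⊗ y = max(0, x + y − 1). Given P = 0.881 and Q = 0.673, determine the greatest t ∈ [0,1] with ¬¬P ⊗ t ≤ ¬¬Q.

¬P = 1 − 0.881 = 0.119
¬¬P = 1 − 0.119 = 0.881
So the left factor is ¬¬P = 0.881.
¬Q = 1 − 0.673 = 0.327
¬¬Q = 1 − 0.327 = 0.673
So the right-hand bound is ¬¬Q = 0.673.
The residuum of the Łukasiewicz t-norm gives the supremum: min(1, 1 − 0.881 + 0.673).
1 − 0.881 + 0.673 = 0.792, so t = min(1, 0.792) = 0.792.
Check: 0.881 ⊗ 0.792 = max(0, 0.673) = 0.673 ≤ 0.673.

0.792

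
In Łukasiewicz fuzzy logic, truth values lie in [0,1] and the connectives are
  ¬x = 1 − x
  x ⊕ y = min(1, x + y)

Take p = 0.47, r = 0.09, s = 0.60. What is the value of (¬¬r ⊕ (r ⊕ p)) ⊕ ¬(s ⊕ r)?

0.96

¬r = 1 − 0.09 = 0.91
¬¬r = 1 − 0.91 = 0.09
r ⊕ p = min(1, 0.09 + 0.47) = min(1, 0.56) = 0.56
¬¬r ⊕ (r ⊕ p) = min(1, 0.09 + 0.56) = min(1, 0.65) = 0.65
s ⊕ r = min(1, 0.60 + 0.09) = min(1, 0.69) = 0.69
¬(s ⊕ r) = 1 − 0.69 = 0.31
(¬¬r ⊕ (r ⊕ p)) ⊕ ¬(s ⊕ r) = min(1, 0.65 + 0.31) = min(1, 0.96) = 0.96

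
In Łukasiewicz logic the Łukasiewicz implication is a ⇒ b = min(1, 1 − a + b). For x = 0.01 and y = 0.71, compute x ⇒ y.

1.00

x ⇒ y = min(1, 1 − 0.01 + 0.71) = min(1, 1.70) = 1.00
For comparison, the Gödel implication (1 if a ≤ b else b) would give 1.00.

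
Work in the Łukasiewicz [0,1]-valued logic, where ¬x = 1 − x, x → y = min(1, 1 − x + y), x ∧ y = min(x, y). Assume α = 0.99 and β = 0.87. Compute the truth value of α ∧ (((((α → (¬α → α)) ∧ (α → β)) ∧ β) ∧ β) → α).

¬α = 1 − 0.99 = 0.01
¬α → α = min(1, 1 − 0.01 + 0.99) = min(1, 1.98) = 1.00
α → (¬α → α) = min(1, 1 − 0.99 + 1.00) = min(1, 1.01) = 1.00
α → β = min(1, 1 − 0.99 + 0.87) = min(1, 0.88) = 0.88
(α → (¬α → α)) ∧ (α → β) = min(1.00, 0.88) = 0.88
((α → (¬α → α)) ∧ (α → β)) ∧ β = min(0.88, 0.87) = 0.87
(((α → (¬α → α)) ∧ (α → β)) ∧ β) ∧ β = min(0.87, 0.87) = 0.87
((((α → (¬α → α)) ∧ (α → β)) ∧ β) ∧ β) → α = min(1, 1 − 0.87 + 0.99) = min(1, 1.12) = 1.00
α ∧ (((((α → (¬α → α)) ∧ (α → β)) ∧ β) ∧ β) → α) = min(0.99, 1.00) = 0.99

0.99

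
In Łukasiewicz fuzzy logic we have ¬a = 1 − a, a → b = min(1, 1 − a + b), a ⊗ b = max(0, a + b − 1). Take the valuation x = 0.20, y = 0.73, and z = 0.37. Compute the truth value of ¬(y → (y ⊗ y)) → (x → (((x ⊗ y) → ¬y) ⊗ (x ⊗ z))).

y ⊗ y = max(0, 0.73 + 0.73 − 1) = max(0, 0.46) = 0.46
y → (y ⊗ y) = min(1, 1 − 0.73 + 0.46) = min(1, 0.73) = 0.73
¬(y → (y ⊗ y)) = 1 − 0.73 = 0.27
x ⊗ y = max(0, 0.20 + 0.73 − 1) = max(0, -0.07) = 0.00
¬y = 1 − 0.73 = 0.27
(x ⊗ y) → ¬y = min(1, 1 − 0.00 + 0.27) = min(1, 1.27) = 1.00
x ⊗ z = max(0, 0.20 + 0.37 − 1) = max(0, -0.43) = 0.00
((x ⊗ y) → ¬y) ⊗ (x ⊗ z) = max(0, 1.00 + 0.00 − 1) = max(0, 0.00) = 0.00
x → (((x ⊗ y) → ¬y) ⊗ (x ⊗ z)) = min(1, 1 − 0.20 + 0.00) = min(1, 0.80) = 0.80
¬(y → (y ⊗ y)) → (x → (((x ⊗ y) → ¬y) ⊗ (x ⊗ z))) = min(1, 1 − 0.27 + 0.80) = min(1, 1.53) = 1.00

1.00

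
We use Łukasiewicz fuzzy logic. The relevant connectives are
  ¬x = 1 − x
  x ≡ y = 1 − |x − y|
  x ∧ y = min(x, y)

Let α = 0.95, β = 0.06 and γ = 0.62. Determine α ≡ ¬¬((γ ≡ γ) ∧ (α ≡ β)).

0.16

γ ≡ γ = 1 − |0.62 − 0.62| = 1 − 0.00 = 1.00
α ≡ β = 1 − |0.95 − 0.06| = 1 − 0.89 = 0.11
(γ ≡ γ) ∧ (α ≡ β) = min(1.00, 0.11) = 0.11
¬((γ ≡ γ) ∧ (α ≡ β)) = 1 − 0.11 = 0.89
¬¬((γ ≡ γ) ∧ (α ≡ β)) = 1 − 0.89 = 0.11
α ≡ ¬¬((γ ≡ γ) ∧ (α ≡ β)) = 1 − |0.95 − 0.11| = 1 − 0.84 = 0.16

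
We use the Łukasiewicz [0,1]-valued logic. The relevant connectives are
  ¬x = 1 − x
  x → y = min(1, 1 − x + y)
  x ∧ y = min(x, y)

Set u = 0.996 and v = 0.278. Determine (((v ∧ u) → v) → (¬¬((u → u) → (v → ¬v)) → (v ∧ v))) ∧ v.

0.278

v ∧ u = min(0.278, 0.996) = 0.278
(v ∧ u) → v = min(1, 1 − 0.278 + 0.278) = min(1, 1.000) = 1.000
u → u = min(1, 1 − 0.996 + 0.996) = min(1, 1.000) = 1.000
¬v = 1 − 0.278 = 0.722
v → ¬v = min(1, 1 − 0.278 + 0.722) = min(1, 1.444) = 1.000
(u → u) → (v → ¬v) = min(1, 1 − 1.000 + 1.000) = min(1, 1.000) = 1.000
¬((u → u) → (v → ¬v)) = 1 − 1.000 = 0.000
¬¬((u → u) → (v → ¬v)) = 1 − 0.000 = 1.000
v ∧ v = min(0.278, 0.278) = 0.278
¬¬((u → u) → (v → ¬v)) → (v ∧ v) = min(1, 1 − 1.000 + 0.278) = min(1, 0.278) = 0.278
((v ∧ u) → v) → (¬¬((u → u) → (v → ¬v)) → (v ∧ v)) = min(1, 1 − 1.000 + 0.278) = min(1, 0.278) = 0.278
(((v ∧ u) → v) → (¬¬((u → u) → (v → ¬v)) → (v ∧ v))) ∧ v = min(0.278, 0.278) = 0.278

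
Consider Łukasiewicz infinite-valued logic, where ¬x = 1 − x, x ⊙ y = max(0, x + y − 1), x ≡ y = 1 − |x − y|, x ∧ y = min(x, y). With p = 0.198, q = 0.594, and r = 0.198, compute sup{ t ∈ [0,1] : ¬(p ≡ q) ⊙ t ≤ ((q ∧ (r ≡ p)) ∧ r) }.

p ≡ q = 1 − |0.198 − 0.594| = 1 − 0.396 = 0.604
¬(p ≡ q) = 1 − 0.604 = 0.396
So the left factor is ¬(p ≡ q) = 0.396.
r ≡ p = 1 − |0.198 − 0.198| = 1 − 0.000 = 1.000
q ∧ (r ≡ p) = min(0.594, 1.000) = 0.594
(q ∧ (r ≡ p)) ∧ r = min(0.594, 0.198) = 0.198
So the right-hand bound is (q ∧ (r ≡ p)) ∧ r = 0.198.
The residuum of the Łukasiewicz t-norm gives the supremum: min(1, 1 − 0.396 + 0.198).
1 − 0.396 + 0.198 = 0.802, so t = min(1, 0.802) = 0.802.
Check: 0.396 ⊙ 0.802 = max(0, 0.198) = 0.198 ≤ 0.198.

0.802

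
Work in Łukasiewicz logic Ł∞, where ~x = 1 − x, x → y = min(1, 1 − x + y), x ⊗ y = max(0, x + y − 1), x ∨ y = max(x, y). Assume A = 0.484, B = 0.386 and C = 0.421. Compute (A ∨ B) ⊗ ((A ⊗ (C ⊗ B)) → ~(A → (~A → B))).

A ∨ B = max(0.484, 0.386) = 0.484
C ⊗ B = max(0, 0.421 + 0.386 − 1) = max(0, -0.193) = 0.000
A ⊗ (C ⊗ B) = max(0, 0.484 + 0.000 − 1) = max(0, -0.516) = 0.000
~A = 1 − 0.484 = 0.516
~A → B = min(1, 1 − 0.516 + 0.386) = min(1, 0.870) = 0.870
A → (~A → B) = min(1, 1 − 0.484 + 0.870) = min(1, 1.386) = 1.000
~(A → (~A → B)) = 1 − 1.000 = 0.000
(A ⊗ (C ⊗ B)) → ~(A → (~A → B)) = min(1, 1 − 0.000 + 0.000) = min(1, 1.000) = 1.000
(A ∨ B) ⊗ ((A ⊗ (C ⊗ B)) → ~(A → (~A → B))) = max(0, 0.484 + 1.000 − 1) = max(0, 0.484) = 0.484

0.484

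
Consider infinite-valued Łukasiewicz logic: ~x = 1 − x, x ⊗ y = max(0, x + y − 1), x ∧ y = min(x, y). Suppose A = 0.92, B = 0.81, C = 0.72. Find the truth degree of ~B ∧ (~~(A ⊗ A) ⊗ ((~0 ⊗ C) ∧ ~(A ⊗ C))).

~B = 1 − 0.81 = 0.19
A ⊗ A = max(0, 0.92 + 0.92 − 1) = max(0, 0.84) = 0.84
~(A ⊗ A) = 1 − 0.84 = 0.16
~~(A ⊗ A) = 1 − 0.16 = 0.84
~0 = 1 − 0.00 = 1.00
~0 ⊗ C = max(0, 1.00 + 0.72 − 1) = max(0, 0.72) = 0.72
A ⊗ C = max(0, 0.92 + 0.72 − 1) = max(0, 0.64) = 0.64
~(A ⊗ C) = 1 − 0.64 = 0.36
(~0 ⊗ C) ∧ ~(A ⊗ C) = min(0.72, 0.36) = 0.36
~~(A ⊗ A) ⊗ ((~0 ⊗ C) ∧ ~(A ⊗ C)) = max(0, 0.84 + 0.36 − 1) = max(0, 0.20) = 0.20
~B ∧ (~~(A ⊗ A) ⊗ ((~0 ⊗ C) ∧ ~(A ⊗ C))) = min(0.19, 0.20) = 0.19

0.19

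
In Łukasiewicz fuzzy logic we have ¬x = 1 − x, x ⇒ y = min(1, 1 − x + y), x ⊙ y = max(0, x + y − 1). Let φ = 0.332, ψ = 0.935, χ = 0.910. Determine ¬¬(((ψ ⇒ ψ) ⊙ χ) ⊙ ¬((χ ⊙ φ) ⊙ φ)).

0.910

ψ ⇒ ψ = min(1, 1 − 0.935 + 0.935) = min(1, 1.000) = 1.000
(ψ ⇒ ψ) ⊙ χ = max(0, 1.000 + 0.910 − 1) = max(0, 0.910) = 0.910
χ ⊙ φ = max(0, 0.910 + 0.332 − 1) = max(0, 0.242) = 0.242
(χ ⊙ φ) ⊙ φ = max(0, 0.242 + 0.332 − 1) = max(0, -0.426) = 0.000
¬((χ ⊙ φ) ⊙ φ) = 1 − 0.000 = 1.000
((ψ ⇒ ψ) ⊙ χ) ⊙ ¬((χ ⊙ φ) ⊙ φ) = max(0, 0.910 + 1.000 − 1) = max(0, 0.910) = 0.910
¬(((ψ ⇒ ψ) ⊙ χ) ⊙ ¬((χ ⊙ φ) ⊙ φ)) = 1 − 0.910 = 0.090
¬¬(((ψ ⇒ ψ) ⊙ χ) ⊙ ¬((χ ⊙ φ) ⊙ φ)) = 1 − 0.090 = 0.910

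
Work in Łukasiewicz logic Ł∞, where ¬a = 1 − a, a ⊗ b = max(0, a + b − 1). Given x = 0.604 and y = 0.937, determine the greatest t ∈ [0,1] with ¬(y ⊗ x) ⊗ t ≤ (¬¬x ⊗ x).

0.749

y ⊗ x = max(0, 0.937 + 0.604 − 1) = max(0, 0.541) = 0.541
¬(y ⊗ x) = 1 − 0.541 = 0.459
So the left factor is ¬(y ⊗ x) = 0.459.
¬x = 1 − 0.604 = 0.396
¬¬x = 1 − 0.396 = 0.604
¬¬x ⊗ x = max(0, 0.604 + 0.604 − 1) = max(0, 0.208) = 0.208
So the right-hand bound is ¬¬x ⊗ x = 0.208.
The residuum of the Łukasiewicz t-norm gives the supremum: min(1, 1 − 0.459 + 0.208).
1 − 0.459 + 0.208 = 0.749, so t = min(1, 0.749) = 0.749.
Check: 0.459 ⊗ 0.749 = max(0, 0.208) = 0.208 ≤ 0.208.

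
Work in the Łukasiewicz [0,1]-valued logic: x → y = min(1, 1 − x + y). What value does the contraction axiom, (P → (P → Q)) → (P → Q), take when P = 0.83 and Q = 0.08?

0.83

P → Q = min(1, 1 − 0.83 + 0.08) = min(1, 0.25) = 0.25
P → (P → Q) = min(1, 1 − 0.83 + 0.25) = min(1, 0.42) = 0.42
(P → (P → Q)) → (P → Q) = min(1, 1 − 0.42 + 0.25) = min(1, 0.83) = 0.83
(The value 0.83 < 1 shows this instance is not satisfied; fails in Ł∞ (the t-norm is not idempotent).)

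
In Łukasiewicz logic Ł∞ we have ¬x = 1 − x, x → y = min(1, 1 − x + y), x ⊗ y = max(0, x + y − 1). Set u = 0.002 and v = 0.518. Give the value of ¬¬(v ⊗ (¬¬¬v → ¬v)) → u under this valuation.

¬v = 1 − 0.518 = 0.482
¬¬v = 1 − 0.482 = 0.518
¬¬¬v = 1 − 0.518 = 0.482
¬¬¬v → ¬v = min(1, 1 − 0.482 + 0.482) = min(1, 1.000) = 1.000
v ⊗ (¬¬¬v → ¬v) = max(0, 0.518 + 1.000 − 1) = max(0, 0.518) = 0.518
¬(v ⊗ (¬¬¬v → ¬v)) = 1 − 0.518 = 0.482
¬¬(v ⊗ (¬¬¬v → ¬v)) = 1 − 0.482 = 0.518
¬¬(v ⊗ (¬¬¬v → ¬v)) → u = min(1, 1 − 0.518 + 0.002) = min(1, 0.484) = 0.484

0.484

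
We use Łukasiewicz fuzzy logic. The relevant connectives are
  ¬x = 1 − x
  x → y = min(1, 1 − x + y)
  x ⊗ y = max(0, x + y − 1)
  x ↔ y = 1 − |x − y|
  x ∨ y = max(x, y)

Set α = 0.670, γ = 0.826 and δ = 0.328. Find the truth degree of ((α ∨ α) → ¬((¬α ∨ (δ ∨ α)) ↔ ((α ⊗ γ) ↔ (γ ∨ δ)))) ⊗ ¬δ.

α ∨ α = max(0.670, 0.670) = 0.670
¬α = 1 − 0.670 = 0.330
δ ∨ α = max(0.328, 0.670) = 0.670
¬α ∨ (δ ∨ α) = max(0.330, 0.670) = 0.670
α ⊗ γ = max(0, 0.670 + 0.826 − 1) = max(0, 0.496) = 0.496
γ ∨ δ = max(0.826, 0.328) = 0.826
(α ⊗ γ) ↔ (γ ∨ δ) = 1 − |0.496 − 0.826| = 1 − 0.330 = 0.670
(¬α ∨ (δ ∨ α)) ↔ ((α ⊗ γ) ↔ (γ ∨ δ)) = 1 − |0.670 − 0.670| = 1 − 0.000 = 1.000
¬((¬α ∨ (δ ∨ α)) ↔ ((α ⊗ γ) ↔ (γ ∨ δ))) = 1 − 1.000 = 0.000
(α ∨ α) → ¬((¬α ∨ (δ ∨ α)) ↔ ((α ⊗ γ) ↔ (γ ∨ δ))) = min(1, 1 − 0.670 + 0.000) = min(1, 0.330) = 0.330
¬δ = 1 − 0.328 = 0.672
((α ∨ α) → ¬((¬α ∨ (δ ∨ α)) ↔ ((α ⊗ γ) ↔ (γ ∨ δ)))) ⊗ ¬δ = max(0, 0.330 + 0.672 − 1) = max(0, 0.002) = 0.002

0.002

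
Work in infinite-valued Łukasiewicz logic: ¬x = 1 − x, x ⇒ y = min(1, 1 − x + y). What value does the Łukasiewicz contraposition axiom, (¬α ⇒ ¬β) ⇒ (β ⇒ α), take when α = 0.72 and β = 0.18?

1.00

¬α = 1 − 0.72 = 0.28
¬β = 1 − 0.18 = 0.82
¬α ⇒ ¬β = min(1, 1 − 0.28 + 0.82) = min(1, 1.54) = 1.00
β ⇒ α = min(1, 1 − 0.18 + 0.72) = min(1, 1.54) = 1.00
(¬α ⇒ ¬β) ⇒ (β ⇒ α) = min(1, 1 − 1.00 + 1.00) = min(1, 1.00) = 1.00
(As expected: an axiom of Ł∞, always 1.)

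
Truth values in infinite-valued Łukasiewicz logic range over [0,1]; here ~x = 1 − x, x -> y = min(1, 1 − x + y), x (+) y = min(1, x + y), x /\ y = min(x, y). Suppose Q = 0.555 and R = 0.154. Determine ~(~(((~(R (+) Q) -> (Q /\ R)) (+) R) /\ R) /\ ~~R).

R (+) Q = min(1, 0.154 + 0.555) = min(1, 0.709) = 0.709
~(R (+) Q) = 1 − 0.709 = 0.291
Q /\ R = min(0.555, 0.154) = 0.154
~(R (+) Q) -> (Q /\ R) = min(1, 1 − 0.291 + 0.154) = min(1, 0.863) = 0.863
(~(R (+) Q) -> (Q /\ R)) (+) R = min(1, 0.863 + 0.154) = min(1, 1.017) = 1.000
((~(R (+) Q) -> (Q /\ R)) (+) R) /\ R = min(1.000, 0.154) = 0.154
~(((~(R (+) Q) -> (Q /\ R)) (+) R) /\ R) = 1 − 0.154 = 0.846
~R = 1 − 0.154 = 0.846
~~R = 1 − 0.846 = 0.154
~(((~(R (+) Q) -> (Q /\ R)) (+) R) /\ R) /\ ~~R = min(0.846, 0.154) = 0.154
~(~(((~(R (+) Q) -> (Q /\ R)) (+) R) /\ R) /\ ~~R) = 1 − 0.154 = 0.846

0.846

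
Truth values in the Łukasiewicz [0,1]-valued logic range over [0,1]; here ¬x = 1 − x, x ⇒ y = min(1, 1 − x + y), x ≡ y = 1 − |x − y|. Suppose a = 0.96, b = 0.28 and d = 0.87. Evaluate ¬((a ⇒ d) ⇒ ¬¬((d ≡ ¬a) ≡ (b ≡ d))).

a ⇒ d = min(1, 1 − 0.96 + 0.87) = min(1, 0.91) = 0.91
¬a = 1 − 0.96 = 0.04
d ≡ ¬a = 1 − |0.87 − 0.04| = 1 − 0.83 = 0.17
b ≡ d = 1 − |0.28 − 0.87| = 1 − 0.59 = 0.41
(d ≡ ¬a) ≡ (b ≡ d) = 1 − |0.17 − 0.41| = 1 − 0.24 = 0.76
¬((d ≡ ¬a) ≡ (b ≡ d)) = 1 − 0.76 = 0.24
¬¬((d ≡ ¬a) ≡ (b ≡ d)) = 1 − 0.24 = 0.76
(a ⇒ d) ⇒ ¬¬((d ≡ ¬a) ≡ (b ≡ d)) = min(1, 1 − 0.91 + 0.76) = min(1, 0.85) = 0.85
¬((a ⇒ d) ⇒ ¬¬((d ≡ ¬a) ≡ (b ≡ d))) = 1 − 0.85 = 0.15

0.15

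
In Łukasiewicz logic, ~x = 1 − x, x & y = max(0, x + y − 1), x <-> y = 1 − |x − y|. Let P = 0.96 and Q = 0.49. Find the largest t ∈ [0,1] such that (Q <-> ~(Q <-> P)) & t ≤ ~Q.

Q <-> P = 1 − |0.49 − 0.96| = 1 − 0.47 = 0.53
~(Q <-> P) = 1 − 0.53 = 0.47
Q <-> ~(Q <-> P) = 1 − |0.49 − 0.47| = 1 − 0.02 = 0.98
So the left factor is Q <-> ~(Q <-> P) = 0.98.
~Q = 1 − 0.49 = 0.51
So the right-hand bound is ~Q = 0.51.
The residuum of the Łukasiewicz t-norm gives the supremum: min(1, 1 − 0.98 + 0.51).
1 − 0.98 + 0.51 = 0.53, so t = min(1, 0.53) = 0.53.
Check: 0.98 & 0.53 = max(0, 0.51) = 0.51 ≤ 0.51.

0.53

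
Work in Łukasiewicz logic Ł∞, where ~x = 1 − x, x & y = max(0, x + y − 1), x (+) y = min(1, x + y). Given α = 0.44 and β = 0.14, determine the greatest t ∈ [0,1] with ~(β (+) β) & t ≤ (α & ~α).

0.28

β (+) β = min(1, 0.14 + 0.14) = min(1, 0.28) = 0.28
~(β (+) β) = 1 − 0.28 = 0.72
So the left factor is ~(β (+) β) = 0.72.
~α = 1 − 0.44 = 0.56
α & ~α = max(0, 0.44 + 0.56 − 1) = max(0, 0.00) = 0.00
So the right-hand bound is α & ~α = 0.00.
The residuum of the Łukasiewicz t-norm gives the supremum: min(1, 1 − 0.72 + 0.00).
1 − 0.72 + 0.00 = 0.28, so t = min(1, 0.28) = 0.28.
Check: 0.72 & 0.28 = max(0, 0.00) = 0.00 ≤ 0.00.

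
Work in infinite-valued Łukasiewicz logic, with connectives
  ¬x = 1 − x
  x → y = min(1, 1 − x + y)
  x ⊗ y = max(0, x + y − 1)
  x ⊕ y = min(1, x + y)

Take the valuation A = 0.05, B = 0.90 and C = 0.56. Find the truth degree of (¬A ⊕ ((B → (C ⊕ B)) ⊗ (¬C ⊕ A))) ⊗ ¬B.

¬A = 1 − 0.05 = 0.95
C ⊕ B = min(1, 0.56 + 0.90) = min(1, 1.46) = 1.00
B → (C ⊕ B) = min(1, 1 − 0.90 + 1.00) = min(1, 1.10) = 1.00
¬C = 1 − 0.56 = 0.44
¬C ⊕ A = min(1, 0.44 + 0.05) = min(1, 0.49) = 0.49
(B → (C ⊕ B)) ⊗ (¬C ⊕ A) = max(0, 1.00 + 0.49 − 1) = max(0, 0.49) = 0.49
¬A ⊕ ((B → (C ⊕ B)) ⊗ (¬C ⊕ A)) = min(1, 0.95 + 0.49) = min(1, 1.44) = 1.00
¬B = 1 − 0.90 = 0.10
(¬A ⊕ ((B → (C ⊕ B)) ⊗ (¬C ⊕ A))) ⊗ ¬B = max(0, 1.00 + 0.10 − 1) = max(0, 0.10) = 0.10

0.10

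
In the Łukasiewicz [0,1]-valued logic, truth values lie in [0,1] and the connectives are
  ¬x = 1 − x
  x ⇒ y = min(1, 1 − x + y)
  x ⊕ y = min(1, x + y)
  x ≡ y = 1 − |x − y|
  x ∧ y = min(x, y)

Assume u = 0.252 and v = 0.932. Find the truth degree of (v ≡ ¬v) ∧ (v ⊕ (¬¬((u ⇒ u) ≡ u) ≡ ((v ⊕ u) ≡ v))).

¬v = 1 − 0.932 = 0.068
v ≡ ¬v = 1 − |0.932 − 0.068| = 1 − 0.864 = 0.136
u ⇒ u = min(1, 1 − 0.252 + 0.252) = min(1, 1.000) = 1.000
(u ⇒ u) ≡ u = 1 − |1.000 − 0.252| = 1 − 0.748 = 0.252
¬((u ⇒ u) ≡ u) = 1 − 0.252 = 0.748
¬¬((u ⇒ u) ≡ u) = 1 − 0.748 = 0.252
v ⊕ u = min(1, 0.932 + 0.252) = min(1, 1.184) = 1.000
(v ⊕ u) ≡ v = 1 − |1.000 − 0.932| = 1 − 0.068 = 0.932
¬¬((u ⇒ u) ≡ u) ≡ ((v ⊕ u) ≡ v) = 1 − |0.252 − 0.932| = 1 − 0.680 = 0.320
v ⊕ (¬¬((u ⇒ u) ≡ u) ≡ ((v ⊕ u) ≡ v)) = min(1, 0.932 + 0.320) = min(1, 1.252) = 1.000
(v ≡ ¬v) ∧ (v ⊕ (¬¬((u ⇒ u) ≡ u) ≡ ((v ⊕ u) ≡ v))) = min(0.136, 1.000) = 0.136

0.136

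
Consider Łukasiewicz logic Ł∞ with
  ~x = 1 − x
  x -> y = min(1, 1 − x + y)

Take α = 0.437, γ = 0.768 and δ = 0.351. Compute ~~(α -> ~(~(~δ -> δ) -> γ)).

~δ = 1 − 0.351 = 0.649
~δ -> δ = min(1, 1 − 0.649 + 0.351) = min(1, 0.702) = 0.702
~(~δ -> δ) = 1 − 0.702 = 0.298
~(~δ -> δ) -> γ = min(1, 1 − 0.298 + 0.768) = min(1, 1.470) = 1.000
~(~(~δ -> δ) -> γ) = 1 − 1.000 = 0.000
α -> ~(~(~δ -> δ) -> γ) = min(1, 1 − 0.437 + 0.000) = min(1, 0.563) = 0.563
~(α -> ~(~(~δ -> δ) -> γ)) = 1 − 0.563 = 0.437
~~(α -> ~(~(~δ -> δ) -> γ)) = 1 − 0.437 = 0.563

0.563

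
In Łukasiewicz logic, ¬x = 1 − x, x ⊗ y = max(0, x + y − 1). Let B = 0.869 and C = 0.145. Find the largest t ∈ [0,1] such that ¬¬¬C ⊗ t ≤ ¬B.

0.276

¬C = 1 − 0.145 = 0.855
¬¬C = 1 − 0.855 = 0.145
¬¬¬C = 1 − 0.145 = 0.855
So the left factor is ¬¬¬C = 0.855.
¬B = 1 − 0.869 = 0.131
So the right-hand bound is ¬B = 0.131.
The residuum of the Łukasiewicz t-norm gives the supremum: min(1, 1 − 0.855 + 0.131).
1 − 0.855 + 0.131 = 0.276, so t = min(1, 0.276) = 0.276.
Check: 0.855 ⊗ 0.276 = max(0, 0.131) = 0.131 ≤ 0.131.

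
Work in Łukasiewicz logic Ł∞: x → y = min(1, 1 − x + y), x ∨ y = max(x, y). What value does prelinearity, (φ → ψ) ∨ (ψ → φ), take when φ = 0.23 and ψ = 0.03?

1.00

φ → ψ = min(1, 1 − 0.23 + 0.03) = min(1, 0.80) = 0.80
ψ → φ = min(1, 1 − 0.03 + 0.23) = min(1, 1.20) = 1.00
(φ → ψ) ∨ (ψ → φ) = max(0.80, 1.00) = 1.00
(As expected: a Ł∞-tautology — holds in every MV-chain.)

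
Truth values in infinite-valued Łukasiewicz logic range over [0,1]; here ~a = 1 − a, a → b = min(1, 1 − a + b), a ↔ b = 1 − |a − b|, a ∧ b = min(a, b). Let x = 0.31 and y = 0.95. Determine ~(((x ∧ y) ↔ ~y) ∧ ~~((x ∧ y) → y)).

0.26

x ∧ y = min(0.31, 0.95) = 0.31
~y = 1 − 0.95 = 0.05
(x ∧ y) ↔ ~y = 1 − |0.31 − 0.05| = 1 − 0.26 = 0.74
(x ∧ y) → y = min(1, 1 − 0.31 + 0.95) = min(1, 1.64) = 1.00
~((x ∧ y) → y) = 1 − 1.00 = 0.00
~~((x ∧ y) → y) = 1 − 0.00 = 1.00
((x ∧ y) ↔ ~y) ∧ ~~((x ∧ y) → y) = min(0.74, 1.00) = 0.74
~(((x ∧ y) ↔ ~y) ∧ ~~((x ∧ y) → y)) = 1 − 0.74 = 0.26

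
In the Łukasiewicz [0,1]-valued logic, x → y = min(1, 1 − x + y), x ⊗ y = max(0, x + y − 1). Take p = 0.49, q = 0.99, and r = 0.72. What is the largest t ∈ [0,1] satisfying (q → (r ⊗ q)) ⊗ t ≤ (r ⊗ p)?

r ⊗ q = max(0, 0.72 + 0.99 − 1) = max(0, 0.71) = 0.71
q → (r ⊗ q) = min(1, 1 − 0.99 + 0.71) = min(1, 0.72) = 0.72
So the left factor is q → (r ⊗ q) = 0.72.
r ⊗ p = max(0, 0.72 + 0.49 − 1) = max(0, 0.21) = 0.21
So the right-hand bound is r ⊗ p = 0.21.
The residuum of the Łukasiewicz t-norm gives the supremum: min(1, 1 − 0.72 + 0.21).
1 − 0.72 + 0.21 = 0.49, so t = min(1, 0.49) = 0.49.
Check: 0.72 ⊗ 0.49 = max(0, 0.21) = 0.21 ≤ 0.21.

0.49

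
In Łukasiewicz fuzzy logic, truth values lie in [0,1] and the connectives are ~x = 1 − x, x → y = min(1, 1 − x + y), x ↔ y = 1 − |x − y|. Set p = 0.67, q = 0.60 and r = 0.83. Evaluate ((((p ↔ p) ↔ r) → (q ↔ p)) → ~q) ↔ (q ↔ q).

p ↔ p = 1 − |0.67 − 0.67| = 1 − 0.00 = 1.00
(p ↔ p) ↔ r = 1 − |1.00 − 0.83| = 1 − 0.17 = 0.83
q ↔ p = 1 − |0.60 − 0.67| = 1 − 0.07 = 0.93
((p ↔ p) ↔ r) → (q ↔ p) = min(1, 1 − 0.83 + 0.93) = min(1, 1.10) = 1.00
~q = 1 − 0.60 = 0.40
(((p ↔ p) ↔ r) → (q ↔ p)) → ~q = min(1, 1 − 1.00 + 0.40) = min(1, 0.40) = 0.40
q ↔ q = 1 − |0.60 − 0.60| = 1 − 0.00 = 1.00
((((p ↔ p) ↔ r) → (q ↔ p)) → ~q) ↔ (q ↔ q) = 1 − |0.40 − 1.00| = 1 − 0.60 = 0.40

0.40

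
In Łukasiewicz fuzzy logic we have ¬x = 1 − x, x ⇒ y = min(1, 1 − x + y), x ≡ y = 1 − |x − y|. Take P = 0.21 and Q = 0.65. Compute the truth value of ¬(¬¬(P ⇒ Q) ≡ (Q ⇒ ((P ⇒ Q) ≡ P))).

0.44

P ⇒ Q = min(1, 1 − 0.21 + 0.65) = min(1, 1.44) = 1.00
¬(P ⇒ Q) = 1 − 1.00 = 0.00
¬¬(P ⇒ Q) = 1 − 0.00 = 1.00
(P ⇒ Q) ≡ P = 1 − |1.00 − 0.21| = 1 − 0.79 = 0.21
Q ⇒ ((P ⇒ Q) ≡ P) = min(1, 1 − 0.65 + 0.21) = min(1, 0.56) = 0.56
¬¬(P ⇒ Q) ≡ (Q ⇒ ((P ⇒ Q) ≡ P)) = 1 − |1.00 − 0.56| = 1 − 0.44 = 0.56
¬(¬¬(P ⇒ Q) ≡ (Q ⇒ ((P ⇒ Q) ≡ P))) = 1 − 0.56 = 0.44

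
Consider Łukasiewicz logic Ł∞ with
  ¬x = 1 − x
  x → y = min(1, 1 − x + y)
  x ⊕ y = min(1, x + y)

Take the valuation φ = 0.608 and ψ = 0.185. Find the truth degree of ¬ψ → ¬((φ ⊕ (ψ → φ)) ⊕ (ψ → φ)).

¬ψ = 1 − 0.185 = 0.815
ψ → φ = min(1, 1 − 0.185 + 0.608) = min(1, 1.423) = 1.000
φ ⊕ (ψ → φ) = min(1, 0.608 + 1.000) = min(1, 1.608) = 1.000
(φ ⊕ (ψ → φ)) ⊕ (ψ → φ) = min(1, 1.000 + 1.000) = min(1, 2.000) = 1.000
¬((φ ⊕ (ψ → φ)) ⊕ (ψ → φ)) = 1 − 1.000 = 0.000
¬ψ → ¬((φ ⊕ (ψ → φ)) ⊕ (ψ → φ)) = min(1, 1 − 0.815 + 0.000) = min(1, 0.185) = 0.185

0.185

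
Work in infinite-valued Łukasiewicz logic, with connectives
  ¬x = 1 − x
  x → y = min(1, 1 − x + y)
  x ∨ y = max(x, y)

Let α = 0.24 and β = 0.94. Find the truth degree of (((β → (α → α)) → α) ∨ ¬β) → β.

1.00

α → α = min(1, 1 − 0.24 + 0.24) = min(1, 1.00) = 1.00
β → (α → α) = min(1, 1 − 0.94 + 1.00) = min(1, 1.06) = 1.00
(β → (α → α)) → α = min(1, 1 − 1.00 + 0.24) = min(1, 0.24) = 0.24
¬β = 1 − 0.94 = 0.06
((β → (α → α)) → α) ∨ ¬β = max(0.24, 0.06) = 0.24
(((β → (α → α)) → α) ∨ ¬β) → β = min(1, 1 − 0.24 + 0.94) = min(1, 1.70) = 1.00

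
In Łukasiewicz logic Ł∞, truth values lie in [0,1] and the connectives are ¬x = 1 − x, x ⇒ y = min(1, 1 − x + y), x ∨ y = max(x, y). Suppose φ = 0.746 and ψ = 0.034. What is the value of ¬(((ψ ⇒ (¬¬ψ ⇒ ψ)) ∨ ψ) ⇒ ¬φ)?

¬ψ = 1 − 0.034 = 0.966
¬¬ψ = 1 − 0.966 = 0.034
¬¬ψ ⇒ ψ = min(1, 1 − 0.034 + 0.034) = min(1, 1.000) = 1.000
ψ ⇒ (¬¬ψ ⇒ ψ) = min(1, 1 − 0.034 + 1.000) = min(1, 1.966) = 1.000
(ψ ⇒ (¬¬ψ ⇒ ψ)) ∨ ψ = max(1.000, 0.034) = 1.000
¬φ = 1 − 0.746 = 0.254
((ψ ⇒ (¬¬ψ ⇒ ψ)) ∨ ψ) ⇒ ¬φ = min(1, 1 − 1.000 + 0.254) = min(1, 0.254) = 0.254
¬(((ψ ⇒ (¬¬ψ ⇒ ψ)) ∨ ψ) ⇒ ¬φ) = 1 − 0.254 = 0.746

0.746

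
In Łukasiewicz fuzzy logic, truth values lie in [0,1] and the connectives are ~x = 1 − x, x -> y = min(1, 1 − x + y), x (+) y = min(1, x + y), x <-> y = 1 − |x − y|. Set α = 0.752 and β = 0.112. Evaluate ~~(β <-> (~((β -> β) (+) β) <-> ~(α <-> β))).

0.752

β -> β = min(1, 1 − 0.112 + 0.112) = min(1, 1.000) = 1.000
(β -> β) (+) β = min(1, 1.000 + 0.112) = min(1, 1.112) = 1.000
~((β -> β) (+) β) = 1 − 1.000 = 0.000
α <-> β = 1 − |0.752 − 0.112| = 1 − 0.640 = 0.360
~(α <-> β) = 1 − 0.360 = 0.640
~((β -> β) (+) β) <-> ~(α <-> β) = 1 − |0.000 − 0.640| = 1 − 0.640 = 0.360
β <-> (~((β -> β) (+) β) <-> ~(α <-> β)) = 1 − |0.112 − 0.360| = 1 − 0.248 = 0.752
~(β <-> (~((β -> β) (+) β) <-> ~(α <-> β))) = 1 − 0.752 = 0.248
~~(β <-> (~((β -> β) (+) β) <-> ~(α <-> β))) = 1 − 0.248 = 0.752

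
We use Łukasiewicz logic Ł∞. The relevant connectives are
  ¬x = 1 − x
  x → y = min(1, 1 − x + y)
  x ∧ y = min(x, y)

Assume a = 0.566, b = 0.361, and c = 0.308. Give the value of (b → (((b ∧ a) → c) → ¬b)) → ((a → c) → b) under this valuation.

0.619

b ∧ a = min(0.361, 0.566) = 0.361
(b ∧ a) → c = min(1, 1 − 0.361 + 0.308) = min(1, 0.947) = 0.947
¬b = 1 − 0.361 = 0.639
((b ∧ a) → c) → ¬b = min(1, 1 − 0.947 + 0.639) = min(1, 0.692) = 0.692
b → (((b ∧ a) → c) → ¬b) = min(1, 1 − 0.361 + 0.692) = min(1, 1.331) = 1.000
a → c = min(1, 1 − 0.566 + 0.308) = min(1, 0.742) = 0.742
(a → c) → b = min(1, 1 − 0.742 + 0.361) = min(1, 0.619) = 0.619
(b → (((b ∧ a) → c) → ¬b)) → ((a → c) → b) = min(1, 1 − 1.000 + 0.619) = min(1, 0.619) = 0.619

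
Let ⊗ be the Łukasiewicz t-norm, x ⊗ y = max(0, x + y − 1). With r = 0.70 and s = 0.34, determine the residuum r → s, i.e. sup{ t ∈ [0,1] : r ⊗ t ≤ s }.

The residuum of the Łukasiewicz t-norm gives the supremum: min(1, 1 − 0.70 + 0.34).
1 − 0.70 + 0.34 = 0.64, so t = min(1, 0.64) = 0.64.
Check: 0.70 ⊗ 0.64 = max(0, 0.34) = 0.34 ≤ 0.34.

0.64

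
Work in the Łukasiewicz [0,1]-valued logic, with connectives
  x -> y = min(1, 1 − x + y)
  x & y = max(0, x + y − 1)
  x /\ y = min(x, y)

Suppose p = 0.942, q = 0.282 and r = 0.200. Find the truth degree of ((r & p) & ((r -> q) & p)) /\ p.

r & p = max(0, 0.200 + 0.942 − 1) = max(0, 0.142) = 0.142
r -> q = min(1, 1 − 0.200 + 0.282) = min(1, 1.082) = 1.000
(r -> q) & p = max(0, 1.000 + 0.942 − 1) = max(0, 0.942) = 0.942
(r & p) & ((r -> q) & p) = max(0, 0.142 + 0.942 − 1) = max(0, 0.084) = 0.084
((r & p) & ((r -> q) & p)) /\ p = min(0.084, 0.942) = 0.084

0.084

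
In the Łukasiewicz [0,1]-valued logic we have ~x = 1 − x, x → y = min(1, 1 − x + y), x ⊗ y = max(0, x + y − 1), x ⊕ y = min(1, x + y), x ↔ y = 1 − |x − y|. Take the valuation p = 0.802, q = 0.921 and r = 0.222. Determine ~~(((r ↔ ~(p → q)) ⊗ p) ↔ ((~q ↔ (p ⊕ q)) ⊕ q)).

p → q = min(1, 1 − 0.802 + 0.921) = min(1, 1.119) = 1.000
~(p → q) = 1 − 1.000 = 0.000
r ↔ ~(p → q) = 1 − |0.222 − 0.000| = 1 − 0.222 = 0.778
(r ↔ ~(p → q)) ⊗ p = max(0, 0.778 + 0.802 − 1) = max(0, 0.580) = 0.580
~q = 1 − 0.921 = 0.079
p ⊕ q = min(1, 0.802 + 0.921) = min(1, 1.723) = 1.000
~q ↔ (p ⊕ q) = 1 − |0.079 − 1.000| = 1 − 0.921 = 0.079
(~q ↔ (p ⊕ q)) ⊕ q = min(1, 0.079 + 0.921) = min(1, 1.000) = 1.000
((r ↔ ~(p → q)) ⊗ p) ↔ ((~q ↔ (p ⊕ q)) ⊕ q) = 1 − |0.580 − 1.000| = 1 − 0.420 = 0.580
~(((r ↔ ~(p → q)) ⊗ p) ↔ ((~q ↔ (p ⊕ q)) ⊕ q)) = 1 − 0.580 = 0.420
~~(((r ↔ ~(p → q)) ⊗ p) ↔ ((~q ↔ (p ⊕ q)) ⊕ q)) = 1 − 0.420 = 0.580

0.580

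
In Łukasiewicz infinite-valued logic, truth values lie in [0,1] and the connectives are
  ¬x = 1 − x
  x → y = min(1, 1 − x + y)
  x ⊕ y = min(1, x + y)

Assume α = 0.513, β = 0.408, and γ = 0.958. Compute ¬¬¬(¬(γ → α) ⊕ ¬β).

0.000

γ → α = min(1, 1 − 0.958 + 0.513) = min(1, 0.555) = 0.555
¬(γ → α) = 1 − 0.555 = 0.445
¬β = 1 − 0.408 = 0.592
¬(γ → α) ⊕ ¬β = min(1, 0.445 + 0.592) = min(1, 1.037) = 1.000
¬(¬(γ → α) ⊕ ¬β) = 1 − 1.000 = 0.000
¬¬(¬(γ → α) ⊕ ¬β) = 1 − 0.000 = 1.000
¬¬¬(¬(γ → α) ⊕ ¬β) = 1 − 1.000 = 0.000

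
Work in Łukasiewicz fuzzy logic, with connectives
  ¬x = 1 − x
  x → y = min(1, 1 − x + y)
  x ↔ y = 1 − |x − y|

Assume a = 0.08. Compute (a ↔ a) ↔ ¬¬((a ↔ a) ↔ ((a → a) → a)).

0.08

a ↔ a = 1 − |0.08 − 0.08| = 1 − 0.00 = 1.00
a → a = min(1, 1 − 0.08 + 0.08) = min(1, 1.00) = 1.00
(a → a) → a = min(1, 1 − 1.00 + 0.08) = min(1, 0.08) = 0.08
(a ↔ a) ↔ ((a → a) → a) = 1 − |1.00 − 0.08| = 1 − 0.92 = 0.08
¬((a ↔ a) ↔ ((a → a) → a)) = 1 − 0.08 = 0.92
¬¬((a ↔ a) ↔ ((a → a) → a)) = 1 − 0.92 = 0.08
(a ↔ a) ↔ ¬¬((a ↔ a) ↔ ((a → a) → a)) = 1 − |1.00 − 0.08| = 1 − 0.92 = 0.08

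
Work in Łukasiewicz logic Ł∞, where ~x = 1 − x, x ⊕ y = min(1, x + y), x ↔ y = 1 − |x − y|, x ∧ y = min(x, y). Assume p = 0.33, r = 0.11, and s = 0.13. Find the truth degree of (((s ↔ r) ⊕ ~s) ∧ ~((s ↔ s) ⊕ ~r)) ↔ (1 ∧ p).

0.67

s ↔ r = 1 − |0.13 − 0.11| = 1 − 0.02 = 0.98
~s = 1 − 0.13 = 0.87
(s ↔ r) ⊕ ~s = min(1, 0.98 + 0.87) = min(1, 1.85) = 1.00
s ↔ s = 1 − |0.13 − 0.13| = 1 − 0.00 = 1.00
~r = 1 − 0.11 = 0.89
(s ↔ s) ⊕ ~r = min(1, 1.00 + 0.89) = min(1, 1.89) = 1.00
~((s ↔ s) ⊕ ~r) = 1 − 1.00 = 0.00
((s ↔ r) ⊕ ~s) ∧ ~((s ↔ s) ⊕ ~r) = min(1.00, 0.00) = 0.00
1 ∧ p = min(1.00, 0.33) = 0.33
(((s ↔ r) ⊕ ~s) ∧ ~((s ↔ s) ⊕ ~r)) ↔ (1 ∧ p) = 1 − |0.00 − 0.33| = 1 − 0.33 = 0.67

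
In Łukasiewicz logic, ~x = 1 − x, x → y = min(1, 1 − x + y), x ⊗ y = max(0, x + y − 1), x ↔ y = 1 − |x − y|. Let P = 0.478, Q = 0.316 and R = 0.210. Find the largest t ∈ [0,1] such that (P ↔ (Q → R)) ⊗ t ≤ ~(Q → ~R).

Q → R = min(1, 1 − 0.316 + 0.210) = min(1, 0.894) = 0.894
P ↔ (Q → R) = 1 − |0.478 − 0.894| = 1 − 0.416 = 0.584
So the left factor is P ↔ (Q → R) = 0.584.
~R = 1 − 0.210 = 0.790
Q → ~R = min(1, 1 − 0.316 + 0.790) = min(1, 1.474) = 1.000
~(Q → ~R) = 1 − 1.000 = 0.000
So the right-hand bound is ~(Q → ~R) = 0.000.
The residuum of the Łukasiewicz t-norm gives the supremum: min(1, 1 − 0.584 + 0.000).
1 − 0.584 + 0.000 = 0.416, so t = min(1, 0.416) = 0.416.
Check: 0.584 ⊗ 0.416 = max(0, 0.000) = 0.000 ≤ 0.000.

0.416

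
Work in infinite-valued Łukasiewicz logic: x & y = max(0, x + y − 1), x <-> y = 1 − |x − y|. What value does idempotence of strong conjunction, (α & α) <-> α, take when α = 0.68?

α & α = max(0, 0.68 + 0.68 − 1) = max(0, 0.36) = 0.36
(α & α) <-> α = 1 − |0.36 − 0.68| = 1 − 0.32 = 0.68
(The value 0.68 < 1 shows this instance is not satisfied; fails in Ł∞ since a ⊗ a = max(0, 2a−1) ≠ a in general.)

0.68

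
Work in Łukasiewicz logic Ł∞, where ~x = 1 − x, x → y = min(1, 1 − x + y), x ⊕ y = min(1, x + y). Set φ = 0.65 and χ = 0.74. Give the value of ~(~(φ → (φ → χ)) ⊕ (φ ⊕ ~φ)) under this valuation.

φ → χ = min(1, 1 − 0.65 + 0.74) = min(1, 1.09) = 1.00
φ → (φ → χ) = min(1, 1 − 0.65 + 1.00) = min(1, 1.35) = 1.00
~(φ → (φ → χ)) = 1 − 1.00 = 0.00
~φ = 1 − 0.65 = 0.35
φ ⊕ ~φ = min(1, 0.65 + 0.35) = min(1, 1.00) = 1.00
~(φ → (φ → χ)) ⊕ (φ ⊕ ~φ) = min(1, 0.00 + 1.00) = min(1, 1.00) = 1.00
~(~(φ → (φ → χ)) ⊕ (φ ⊕ ~φ)) = 1 − 1.00 = 0.00

0.00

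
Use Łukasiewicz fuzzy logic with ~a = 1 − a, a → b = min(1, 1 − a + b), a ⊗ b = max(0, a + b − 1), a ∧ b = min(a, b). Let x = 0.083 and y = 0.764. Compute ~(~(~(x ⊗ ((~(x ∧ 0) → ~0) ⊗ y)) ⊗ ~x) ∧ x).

0.917

x ∧ 0 = min(0.083, 0.000) = 0.000
~(x ∧ 0) = 1 − 0.000 = 1.000
~0 = 1 − 0.000 = 1.000
~(x ∧ 0) → ~0 = min(1, 1 − 1.000 + 1.000) = min(1, 1.000) = 1.000
(~(x ∧ 0) → ~0) ⊗ y = max(0, 1.000 + 0.764 − 1) = max(0, 0.764) = 0.764
x ⊗ ((~(x ∧ 0) → ~0) ⊗ y) = max(0, 0.083 + 0.764 − 1) = max(0, -0.153) = 0.000
~(x ⊗ ((~(x ∧ 0) → ~0) ⊗ y)) = 1 − 0.000 = 1.000
~x = 1 − 0.083 = 0.917
~(x ⊗ ((~(x ∧ 0) → ~0) ⊗ y)) ⊗ ~x = max(0, 1.000 + 0.917 − 1) = max(0, 0.917) = 0.917
~(~(x ⊗ ((~(x ∧ 0) → ~0) ⊗ y)) ⊗ ~x) = 1 − 0.917 = 0.083
~(~(x ⊗ ((~(x ∧ 0) → ~0) ⊗ y)) ⊗ ~x) ∧ x = min(0.083, 0.083) = 0.083
~(~(~(x ⊗ ((~(x ∧ 0) → ~0) ⊗ y)) ⊗ ~x) ∧ x) = 1 − 0.083 = 0.917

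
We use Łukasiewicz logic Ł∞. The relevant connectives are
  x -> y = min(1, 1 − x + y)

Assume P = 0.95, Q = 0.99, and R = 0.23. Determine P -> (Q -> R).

0.29

Q -> R = min(1, 1 − 0.99 + 0.23) = min(1, 0.24) = 0.24
P -> (Q -> R) = min(1, 1 − 0.95 + 0.24) = min(1, 0.29) = 0.29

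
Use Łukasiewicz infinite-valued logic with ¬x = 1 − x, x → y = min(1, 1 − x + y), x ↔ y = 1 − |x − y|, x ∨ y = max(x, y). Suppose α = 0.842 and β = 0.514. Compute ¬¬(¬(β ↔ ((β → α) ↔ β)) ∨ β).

0.514

β → α = min(1, 1 − 0.514 + 0.842) = min(1, 1.328) = 1.000
(β → α) ↔ β = 1 − |1.000 − 0.514| = 1 − 0.486 = 0.514
β ↔ ((β → α) ↔ β) = 1 − |0.514 − 0.514| = 1 − 0.000 = 1.000
¬(β ↔ ((β → α) ↔ β)) = 1 − 1.000 = 0.000
¬(β ↔ ((β → α) ↔ β)) ∨ β = max(0.000, 0.514) = 0.514
¬(¬(β ↔ ((β → α) ↔ β)) ∨ β) = 1 − 0.514 = 0.486
¬¬(¬(β ↔ ((β → α) ↔ β)) ∨ β) = 1 − 0.486 = 0.514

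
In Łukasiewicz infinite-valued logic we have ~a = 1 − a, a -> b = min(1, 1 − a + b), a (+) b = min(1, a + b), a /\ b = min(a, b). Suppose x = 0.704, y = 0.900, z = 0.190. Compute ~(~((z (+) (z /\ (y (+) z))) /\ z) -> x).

0.106

y (+) z = min(1, 0.900 + 0.190) = min(1, 1.090) = 1.000
z /\ (y (+) z) = min(0.190, 1.000) = 0.190
z (+) (z /\ (y (+) z)) = min(1, 0.190 + 0.190) = min(1, 0.380) = 0.380
(z (+) (z /\ (y (+) z))) /\ z = min(0.380, 0.190) = 0.190
~((z (+) (z /\ (y (+) z))) /\ z) = 1 − 0.190 = 0.810
~((z (+) (z /\ (y (+) z))) /\ z) -> x = min(1, 1 − 0.810 + 0.704) = min(1, 0.894) = 0.894
~(~((z (+) (z /\ (y (+) z))) /\ z) -> x) = 1 − 0.894 = 0.106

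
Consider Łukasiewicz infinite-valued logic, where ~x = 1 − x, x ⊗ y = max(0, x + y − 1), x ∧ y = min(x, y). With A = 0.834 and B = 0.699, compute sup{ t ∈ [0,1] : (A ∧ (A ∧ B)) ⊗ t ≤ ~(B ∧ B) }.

A ∧ B = min(0.834, 0.699) = 0.699
A ∧ (A ∧ B) = min(0.834, 0.699) = 0.699
So the left factor is A ∧ (A ∧ B) = 0.699.
B ∧ B = min(0.699, 0.699) = 0.699
~(B ∧ B) = 1 − 0.699 = 0.301
So the right-hand bound is ~(B ∧ B) = 0.301.
The residuum of the Łukasiewicz t-norm gives the supremum: min(1, 1 − 0.699 + 0.301).
1 − 0.699 + 0.301 = 0.602, so t = min(1, 0.602) = 0.602.
Check: 0.699 ⊗ 0.602 = max(0, 0.301) = 0.301 ≤ 0.301.

0.602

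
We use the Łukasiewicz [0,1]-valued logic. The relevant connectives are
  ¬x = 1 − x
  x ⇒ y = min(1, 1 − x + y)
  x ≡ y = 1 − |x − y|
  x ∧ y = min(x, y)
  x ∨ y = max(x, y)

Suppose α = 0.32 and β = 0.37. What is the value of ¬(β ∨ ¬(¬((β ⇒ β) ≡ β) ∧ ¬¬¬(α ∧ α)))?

0.63

β ⇒ β = min(1, 1 − 0.37 + 0.37) = min(1, 1.00) = 1.00
(β ⇒ β) ≡ β = 1 − |1.00 − 0.37| = 1 − 0.63 = 0.37
¬((β ⇒ β) ≡ β) = 1 − 0.37 = 0.63
α ∧ α = min(0.32, 0.32) = 0.32
¬(α ∧ α) = 1 − 0.32 = 0.68
¬¬(α ∧ α) = 1 − 0.68 = 0.32
¬¬¬(α ∧ α) = 1 − 0.32 = 0.68
¬((β ⇒ β) ≡ β) ∧ ¬¬¬(α ∧ α) = min(0.63, 0.68) = 0.63
¬(¬((β ⇒ β) ≡ β) ∧ ¬¬¬(α ∧ α)) = 1 − 0.63 = 0.37
β ∨ ¬(¬((β ⇒ β) ≡ β) ∧ ¬¬¬(α ∧ α)) = max(0.37, 0.37) = 0.37
¬(β ∨ ¬(¬((β ⇒ β) ≡ β) ∧ ¬¬¬(α ∧ α))) = 1 − 0.37 = 0.63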